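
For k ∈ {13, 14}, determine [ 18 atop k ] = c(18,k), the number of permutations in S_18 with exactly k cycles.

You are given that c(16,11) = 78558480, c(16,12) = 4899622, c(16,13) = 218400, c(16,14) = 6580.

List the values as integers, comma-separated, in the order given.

299650806, 13896582

@17  (17,12):4899622·16+78558480→156952432, (17,13):218400·16+4899622→8394022, (17,14):6580·16+218400→323680
@18  (18,13):8394022·17+156952432→299650806, (18,14):323680·17+8394022→13896582
Read c(18,13) = 299650806, c(18,14) = 13896582.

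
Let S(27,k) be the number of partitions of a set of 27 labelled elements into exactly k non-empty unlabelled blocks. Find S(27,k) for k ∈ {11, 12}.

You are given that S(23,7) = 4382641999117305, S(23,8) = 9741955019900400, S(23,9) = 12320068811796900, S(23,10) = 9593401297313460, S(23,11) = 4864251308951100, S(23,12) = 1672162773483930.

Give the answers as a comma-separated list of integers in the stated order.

i=24: T(24,8)=4382641999117305+8·9741955019900400=82318282158320505 | T(24,9)=9741955019900400+9·12320068811796900=120622574326072500 | T(24,10)=12320068811796900+10·9593401297313460=108254081784931500 | T(24,11)=9593401297313460+11·4864251308951100=63100165695775560 | T(24,12)=4864251308951100+12·1672162773483930=24930204590758260
i=25: T(25,9)=82318282158320505+9·120622574326072500=1167921451092973005 | T(25,10)=120622574326072500+10·108254081784931500=1203163392175387500 | T(25,11)=108254081784931500+11·63100165695775560=802355904438462660 | T(25,12)=63100165695775560+12·24930204590758260=362262620784874680
i=26: T(26,10)=1167921451092973005+10·1203163392175387500=13199555372846848005 | T(26,11)=1203163392175387500+11·802355904438462660=10029078340998476760 | T(26,12)=802355904438462660+12·362262620784874680=5149507353856958820
i=27: T(27,11)=13199555372846848005+11·10029078340998476760=123519417123830092365 | T(27,12)=10029078340998476760+12·5149507353856958820=71823166587281982600
Read S(27,11) = 123519417123830092365, S(27,12) = 71823166587281982600.

123519417123830092365, 71823166587281982600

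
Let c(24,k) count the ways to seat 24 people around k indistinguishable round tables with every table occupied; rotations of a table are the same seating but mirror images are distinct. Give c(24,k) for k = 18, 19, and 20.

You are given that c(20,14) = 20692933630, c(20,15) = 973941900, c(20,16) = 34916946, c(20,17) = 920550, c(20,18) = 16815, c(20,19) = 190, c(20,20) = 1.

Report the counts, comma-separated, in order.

r21: T_21,15=20×973941900+20692933630=40171771630; T_21,16=20×34916946+973941900=1672280820; T_21,17=20×920550+34916946=53327946; T_21,18=20×16815+920550=1256850; T_21,19=20×190+16815=20615; T_21,20=20×1+190=210
r22: T_22,16=21×1672280820+40171771630=75289668850; T_22,17=21×53327946+1672280820=2792167686; T_22,18=21×1256850+53327946=79721796; T_22,19=21×20615+1256850=1689765; T_22,20=21×210+20615=25025
r23: T_23,17=22×2792167686+75289668850=136717357942; T_23,18=22×79721796+2792167686=4546047198; T_23,19=22×1689765+79721796=116896626; T_23,20=22×25025+1689765=2240315
r24: T_24,18=23×4546047198+136717357942=241276443496; T_24,19=23×116896626+4546047198=7234669596; T_24,20=23×2240315+116896626=168423871
Read c(24,18) = 241276443496, c(24,19) = 7234669596, c(24,20) = 168423871.

241276443496, 7234669596, 168423871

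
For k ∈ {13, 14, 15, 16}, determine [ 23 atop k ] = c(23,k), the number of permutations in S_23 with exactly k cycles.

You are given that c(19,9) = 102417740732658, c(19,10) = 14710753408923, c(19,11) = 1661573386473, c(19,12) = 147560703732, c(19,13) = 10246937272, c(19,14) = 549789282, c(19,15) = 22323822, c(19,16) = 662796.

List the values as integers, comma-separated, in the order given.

row 20: T[20][10]=19·14710753408923+102417740732658=381922055502195  T[20][11]=19·1661573386473+14710753408923=46280647751910  T[20][12]=19·147560703732+1661573386473=4465226757381  T[20][13]=19·10246937272+147560703732=342252511900  T[20][14]=19·549789282+10246937272=20692933630  T[20][15]=19·22323822+549789282=973941900  T[20][16]=19·662796+22323822=34916946
row 21: T[21][11]=20·46280647751910+381922055502195=1307535010540395  T[21][12]=20·4465226757381+46280647751910=135585182899530  T[21][13]=20·342252511900+4465226757381=11310276995381  T[21][14]=20·20692933630+342252511900=756111184500  T[21][15]=20·973941900+20692933630=40171771630  T[21][16]=20·34916946+973941900=1672280820
row 22: T[22][12]=21·135585182899530+1307535010540395=4154823851430525  T[22][13]=21·11310276995381+135585182899530=373100999802531  T[22][14]=21·756111184500+11310276995381=27188611869881  T[22][15]=21·40171771630+756111184500=1599718388730  T[22][16]=21·1672280820+40171771630=75289668850
row 23: T[23][13]=22·373100999802531+4154823851430525=12363045847086207  T[23][14]=22·27188611869881+373100999802531=971250460939913  T[23][15]=22·1599718388730+27188611869881=62382416421941  T[23][16]=22·75289668850+1599718388730=3256091103430
Read c(23,13) = 12363045847086207, c(23,14) = 971250460939913, c(23,15) = 62382416421941, c(23,16) = 3256091103430.

12363045847086207, 971250460939913, 62382416421941, 3256091103430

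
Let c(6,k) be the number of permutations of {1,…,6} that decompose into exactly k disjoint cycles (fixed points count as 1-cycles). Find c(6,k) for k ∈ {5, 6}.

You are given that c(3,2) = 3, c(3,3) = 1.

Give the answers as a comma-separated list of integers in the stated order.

row 4: T[4][3]=3·1+3=6  T[4][4]=3·0+1=1
row 5: T[5][4]=4·1+6=10  T[5][5]=4·0+1=1
row 6: T[6][5]=5·1+10=15  T[6][6]=5·0+1=1
Read c(6,5) = 15, c(6,6) = 1.

15, 1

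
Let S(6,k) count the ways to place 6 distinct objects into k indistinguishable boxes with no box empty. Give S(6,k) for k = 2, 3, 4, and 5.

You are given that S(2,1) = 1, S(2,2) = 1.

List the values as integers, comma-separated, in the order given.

31, 90, 65, 15

@3  (3,1):1·1+0→1, (3,2):1·2+1→3, (3,3):0·3+1→1
@4  (4,1):1·1+0→1, (4,2):3·2+1→7, (4,3):1·3+3→6, (4,4):0·4+1→1
@5  (5,1):1·1+0→1, (5,2):7·2+1→15, (5,3):6·3+7→25, (5,4):1·4+6→10, (5,5):0·5+1→1
@6  (6,2):15·2+1→31, (6,3):25·3+15→90, (6,4):10·4+25→65, (6,5):1·5+10→15
Read S(6,2) = 31, S(6,3) = 90, S(6,4) = 65, S(6,5) = 15.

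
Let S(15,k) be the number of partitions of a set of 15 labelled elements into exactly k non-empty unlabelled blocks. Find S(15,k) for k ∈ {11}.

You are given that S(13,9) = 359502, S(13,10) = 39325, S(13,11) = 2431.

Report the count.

@14  (14,10):39325·10+359502→752752, (14,11):2431·11+39325→66066
@15  (15,11):66066·11+752752→1479478
Read S(15,11) = 1479478.

1479478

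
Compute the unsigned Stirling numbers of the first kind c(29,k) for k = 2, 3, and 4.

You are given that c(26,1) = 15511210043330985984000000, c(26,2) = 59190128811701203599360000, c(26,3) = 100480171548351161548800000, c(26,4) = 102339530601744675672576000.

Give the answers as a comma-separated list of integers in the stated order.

row 27: T[27][1]=26·15511210043330985984000000+0=403291461126605635584000000  T[27][2]=26·59190128811701203599360000+15511210043330985984000000=1554454559147562279567360000  T[27][3]=26·100480171548351161548800000+59190128811701203599360000=2671674589068831403868160000  T[27][4]=26·102339530601744675672576000+100480171548351161548800000=2761307967193712729035776000
row 28: T[28][1]=27·403291461126605635584000000+0=10888869450418352160768000000  T[28][2]=27·1554454559147562279567360000+403291461126605635584000000=42373564558110787183902720000  T[28][3]=27·2671674589068831403868160000+1554454559147562279567360000=73689668464006010184007680000  T[28][4]=27·2761307967193712729035776000+2671674589068831403868160000=77226989703299075087834112000
row 29: T[29][2]=28·42373564558110787183902720000+10888869450418352160768000000=1197348677077520393310044160000  T[29][3]=28·73689668464006010184007680000+42373564558110787183902720000=2105684281550279072336117760000  T[29][4]=28·77226989703299075087834112000+73689668464006010184007680000=2236045380156380112643362816000
Read c(29,2) = 1197348677077520393310044160000, c(29,3) = 2105684281550279072336117760000, c(29,4) = 2236045380156380112643362816000.

1197348677077520393310044160000, 2105684281550279072336117760000, 2236045380156380112643362816000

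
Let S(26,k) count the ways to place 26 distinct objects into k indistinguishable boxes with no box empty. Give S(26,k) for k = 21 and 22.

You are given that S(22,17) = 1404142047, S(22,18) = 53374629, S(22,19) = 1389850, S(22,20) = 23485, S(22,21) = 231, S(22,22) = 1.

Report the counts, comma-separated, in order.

9759104355, 238929405

r23: T_23,18=18×53374629+1404142047=2364885369; T_23,19=19×1389850+53374629=79781779; T_23,20=20×23485+1389850=1859550; T_23,21=21×231+23485=28336; T_23,22=22×1+231=253
r24: T_24,19=19×79781779+2364885369=3880739170; T_24,20=20×1859550+79781779=116972779; T_24,21=21×28336+1859550=2454606; T_24,22=22×253+28336=33902
r25: T_25,20=20×116972779+3880739170=6220194750; T_25,21=21×2454606+116972779=168519505; T_25,22=22×33902+2454606=3200450
r26: T_26,21=21×168519505+6220194750=9759104355; T_26,22=22×3200450+168519505=238929405
Read S(26,21) = 9759104355, S(26,22) = 238929405.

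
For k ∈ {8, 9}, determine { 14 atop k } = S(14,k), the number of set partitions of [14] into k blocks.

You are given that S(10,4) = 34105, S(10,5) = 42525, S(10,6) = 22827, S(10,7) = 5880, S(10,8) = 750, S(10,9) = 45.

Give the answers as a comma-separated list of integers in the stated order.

20912320, 5135130

@11  (11,5):42525·5+34105→246730, (11,6):22827·6+42525→179487, (11,7):5880·7+22827→63987, (11,8):750·8+5880→11880, (11,9):45·9+750→1155
@12  (12,6):179487·6+246730→1323652, (12,7):63987·7+179487→627396, (12,8):11880·8+63987→159027, (12,9):1155·9+11880→22275
@13  (13,7):627396·7+1323652→5715424, (13,8):159027·8+627396→1899612, (13,9):22275·9+159027→359502
@14  (14,8):1899612·8+5715424→20912320, (14,9):359502·9+1899612→5135130
Read S(14,8) = 20912320, S(14,9) = 5135130.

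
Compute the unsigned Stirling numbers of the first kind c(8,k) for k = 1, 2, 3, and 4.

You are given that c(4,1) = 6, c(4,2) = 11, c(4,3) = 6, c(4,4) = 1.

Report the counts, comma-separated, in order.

[5] T[5,1]:4*6+0=24 · T[5,2]:4*11+6=50 · T[5,3]:4*6+11=35 · T[5,4]:4*1+6=10
[6] T[6,1]:5*24+0=120 · T[6,2]:5*50+24=274 · T[6,3]:5*35+50=225 · T[6,4]:5*10+35=85
[7] T[7,1]:6*120+0=720 · T[7,2]:6*274+120=1764 · T[7,3]:6*225+274=1624 · T[7,4]:6*85+225=735
[8] T[8,1]:7*720+0=5040 · T[8,2]:7*1764+720=13068 · T[8,3]:7*1624+1764=13132 · T[8,4]:7*735+1624=6769
Read c(8,1) = 5040, c(8,2) = 13068, c(8,3) = 13132, c(8,4) = 6769.

5040, 13068, 13132, 6769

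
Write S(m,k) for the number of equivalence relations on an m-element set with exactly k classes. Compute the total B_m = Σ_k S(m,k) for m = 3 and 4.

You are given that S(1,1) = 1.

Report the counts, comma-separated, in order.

r2: T_2,1=1×1+0=1; T_2,2=2×0+1=1
r3: T_3,1=1×1+0=1; T_3,2=2×1+1=3; T_3,3=3×0+1=1
r4: T_4,1=1×1+0=1; T_4,2=2×3+1=7; T_4,3=3×1+3=6; T_4,4=4×0+1=1
B_3 = ΣS(3,k) = 1+3+1 = 5
B_4 = ΣS(4,k) = 1+7+6+1 = 15

5, 15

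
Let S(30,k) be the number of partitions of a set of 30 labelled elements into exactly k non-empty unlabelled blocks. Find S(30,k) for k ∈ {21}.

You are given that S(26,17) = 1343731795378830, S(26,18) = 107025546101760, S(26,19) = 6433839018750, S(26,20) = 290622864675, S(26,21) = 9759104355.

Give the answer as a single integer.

37058299246258290

[27] T[27,18]:18*107025546101760+1343731795378830=3270191625210510 · T[27,19]:19*6433839018750+107025546101760=229268487458010 · T[27,20]:20*290622864675+6433839018750=12246296312250 · T[27,21]:21*9759104355+290622864675=495564056130
[28] T[28,19]:19*229268487458010+3270191625210510=7626292886912700 · T[28,20]:20*12246296312250+229268487458010=474194413703010 · T[28,21]:21*495564056130+12246296312250=22653141490980
[29] T[29,20]:20*474194413703010+7626292886912700=17110181160972900 · T[29,21]:21*22653141490980+474194413703010=949910385013590
[30] T[30,21]:21*949910385013590+17110181160972900=37058299246258290
Read S(30,21) = 37058299246258290.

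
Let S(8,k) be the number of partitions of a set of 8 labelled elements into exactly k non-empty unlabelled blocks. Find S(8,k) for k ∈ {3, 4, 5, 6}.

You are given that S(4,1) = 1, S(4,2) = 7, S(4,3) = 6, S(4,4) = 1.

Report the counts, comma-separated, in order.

@5  (5,1):1·1+0→1, (5,2):7·2+1→15, (5,3):6·3+7→25, (5,4):1·4+6→10, (5,5):0·5+1→1
@6  (6,1):1·1+0→1, (6,2):15·2+1→31, (6,3):25·3+15→90, (6,4):10·4+25→65, (6,5):1·5+10→15, (6,6):0·6+1→1
@7  (7,2):31·2+1→63, (7,3):90·3+31→301, (7,4):65·4+90→350, (7,5):15·5+65→140, (7,6):1·6+15→21
@8  (8,3):301·3+63→966, (8,4):350·4+301→1701, (8,5):140·5+350→1050, (8,6):21·6+140→266
Read S(8,3) = 966, S(8,4) = 1701, S(8,5) = 1050, S(8,6) = 266.

966, 1701, 1050, 266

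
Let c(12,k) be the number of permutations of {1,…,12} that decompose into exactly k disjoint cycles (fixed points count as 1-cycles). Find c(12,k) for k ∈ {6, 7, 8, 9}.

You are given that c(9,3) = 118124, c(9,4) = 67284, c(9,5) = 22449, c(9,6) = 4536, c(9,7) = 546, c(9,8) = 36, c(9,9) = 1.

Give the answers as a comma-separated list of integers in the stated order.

13339535, 2637558, 357423, 32670

r10: T_10,4=9×67284+118124=723680; T_10,5=9×22449+67284=269325; T_10,6=9×4536+22449=63273; T_10,7=9×546+4536=9450; T_10,8=9×36+546=870; T_10,9=9×1+36=45
r11: T_11,5=10×269325+723680=3416930; T_11,6=10×63273+269325=902055; T_11,7=10×9450+63273=157773; T_11,8=10×870+9450=18150; T_11,9=10×45+870=1320
r12: T_12,6=11×902055+3416930=13339535; T_12,7=11×157773+902055=2637558; T_12,8=11×18150+157773=357423; T_12,9=11×1320+18150=32670
Read c(12,6) = 13339535, c(12,7) = 2637558, c(12,8) = 357423, c(12,9) = 32670.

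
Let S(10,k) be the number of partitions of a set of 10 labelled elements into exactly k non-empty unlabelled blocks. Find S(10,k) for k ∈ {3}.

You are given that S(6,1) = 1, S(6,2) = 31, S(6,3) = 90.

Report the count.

row 7: T[7][1]=1·1+0=1  T[7][2]=2·31+1=63  T[7][3]=3·90+31=301
row 8: T[8][1]=1·1+0=1  T[8][2]=2·63+1=127  T[8][3]=3·301+63=966
row 9: T[9][2]=2·127+1=255  T[9][3]=3·966+127=3025
row 10: T[10][3]=3·3025+255=9330
Read S(10,3) = 9330.

9330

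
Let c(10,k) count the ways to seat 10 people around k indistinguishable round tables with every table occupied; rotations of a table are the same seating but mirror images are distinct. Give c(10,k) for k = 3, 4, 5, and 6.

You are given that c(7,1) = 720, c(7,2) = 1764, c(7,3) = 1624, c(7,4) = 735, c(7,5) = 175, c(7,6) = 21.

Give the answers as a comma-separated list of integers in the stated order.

1172700, 723680, 269325, 63273

[8] T[8,1]:7*720+0=5040 · T[8,2]:7*1764+720=13068 · T[8,3]:7*1624+1764=13132 · T[8,4]:7*735+1624=6769 · T[8,5]:7*175+735=1960 · T[8,6]:7*21+175=322
[9] T[9,2]:8*13068+5040=109584 · T[9,3]:8*13132+13068=118124 · T[9,4]:8*6769+13132=67284 · T[9,5]:8*1960+6769=22449 · T[9,6]:8*322+1960=4536
[10] T[10,3]:9*118124+109584=1172700 · T[10,4]:9*67284+118124=723680 · T[10,5]:9*22449+67284=269325 · T[10,6]:9*4536+22449=63273
Read c(10,3) = 1172700, c(10,4) = 723680, c(10,5) = 269325, c(10,6) = 63273.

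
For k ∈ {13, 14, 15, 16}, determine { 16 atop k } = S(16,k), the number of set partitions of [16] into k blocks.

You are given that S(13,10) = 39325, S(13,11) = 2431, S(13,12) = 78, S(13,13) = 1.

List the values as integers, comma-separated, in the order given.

@14  (14,11):2431·11+39325→66066, (14,12):78·12+2431→3367, (14,13):1·13+78→91, (14,14):0·14+1→1
@15  (15,12):3367·12+66066→106470, (15,13):91·13+3367→4550, (15,14):1·14+91→105, (15,15):0·15+1→1
@16  (16,13):4550·13+106470→165620, (16,14):105·14+4550→6020, (16,15):1·15+105→120, (16,16):0·16+1→1
Read S(16,13) = 165620, S(16,14) = 6020, S(16,15) = 120, S(16,16) = 1.

165620, 6020, 120, 1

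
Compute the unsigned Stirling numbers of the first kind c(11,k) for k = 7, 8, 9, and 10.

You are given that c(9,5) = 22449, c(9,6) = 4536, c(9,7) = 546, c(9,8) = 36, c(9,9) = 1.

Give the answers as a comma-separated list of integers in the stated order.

row 10: T[10][6]=9·4536+22449=63273  T[10][7]=9·546+4536=9450  T[10][8]=9·36+546=870  T[10][9]=9·1+36=45  T[10][10]=9·0+1=1
row 11: T[11][7]=10·9450+63273=157773  T[11][8]=10·870+9450=18150  T[11][9]=10·45+870=1320  T[11][10]=10·1+45=55
Read c(11,7) = 157773, c(11,8) = 18150, c(11,9) = 1320, c(11,10) = 55.

157773, 18150, 1320, 55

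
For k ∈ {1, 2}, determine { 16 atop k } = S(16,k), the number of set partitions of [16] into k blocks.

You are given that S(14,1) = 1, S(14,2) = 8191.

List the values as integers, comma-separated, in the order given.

r15: T_15,1=1×1+0=1; T_15,2=2×8191+1=16383
r16: T_16,1=1×1+0=1; T_16,2=2×16383+1=32767
Read S(16,1) = 1, S(16,2) = 32767.

1, 32767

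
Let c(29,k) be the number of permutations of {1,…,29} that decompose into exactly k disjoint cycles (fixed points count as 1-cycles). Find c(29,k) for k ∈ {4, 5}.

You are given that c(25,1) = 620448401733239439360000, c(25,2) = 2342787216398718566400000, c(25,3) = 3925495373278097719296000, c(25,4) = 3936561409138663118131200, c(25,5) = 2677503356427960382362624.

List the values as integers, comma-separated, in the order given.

i=26: T(26,1)=0+25·620448401733239439360000=15511210043330985984000000 | T(26,2)=620448401733239439360000+25·2342787216398718566400000=59190128811701203599360000 | T(26,3)=2342787216398718566400000+25·3925495373278097719296000=100480171548351161548800000 | T(26,4)=3925495373278097719296000+25·3936561409138663118131200=102339530601744675672576000 | T(26,5)=3936561409138663118131200+25·2677503356427960382362624=70874145319837672677196800
i=27: T(27,2)=15511210043330985984000000+26·59190128811701203599360000=1554454559147562279567360000 | T(27,3)=59190128811701203599360000+26·100480171548351161548800000=2671674589068831403868160000 | T(27,4)=100480171548351161548800000+26·102339530601744675672576000=2761307967193712729035776000 | T(27,5)=102339530601744675672576000+26·70874145319837672677196800=1945067308917524165279692800
i=28: T(28,3)=1554454559147562279567360000+27·2671674589068831403868160000=73689668464006010184007680000 | T(28,4)=2671674589068831403868160000+27·2761307967193712729035776000=77226989703299075087834112000 | T(28,5)=2761307967193712729035776000+27·1945067308917524165279692800=55278125307966865191587481600
i=29: T(29,4)=73689668464006010184007680000+28·77226989703299075087834112000=2236045380156380112643362816000 | T(29,5)=77226989703299075087834112000+28·55278125307966865191587481600=1625014498326371300452283596800
Read c(29,4) = 2236045380156380112643362816000, c(29,5) = 1625014498326371300452283596800.

2236045380156380112643362816000, 1625014498326371300452283596800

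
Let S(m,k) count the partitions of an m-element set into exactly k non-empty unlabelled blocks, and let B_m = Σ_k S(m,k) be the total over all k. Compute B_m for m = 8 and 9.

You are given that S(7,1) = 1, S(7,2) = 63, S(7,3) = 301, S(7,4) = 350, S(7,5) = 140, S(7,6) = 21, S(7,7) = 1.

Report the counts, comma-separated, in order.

4140, 21147

r8: T_8,1=1×1+0=1; T_8,2=2×63+1=127; T_8,3=3×301+63=966; T_8,4=4×350+301=1701; T_8,5=5×140+350=1050; T_8,6=6×21+140=266; T_8,7=7×1+21=28; T_8,8=8×0+1=1
r9: T_9,1=1×1+0=1; T_9,2=2×127+1=255; T_9,3=3×966+127=3025; T_9,4=4×1701+966=7770; T_9,5=5×1050+1701=6951; T_9,6=6×266+1050=2646; T_9,7=7×28+266=462; T_9,8=8×1+28=36; T_9,9=9×0+1=1
B_8 = ΣS(8,k) = 1+127+966+1701+1050+266+28+1 = 4140
B_9 = ΣS(9,k) = 1+255+3025+7770+6951+2646+462+36+1 = 21147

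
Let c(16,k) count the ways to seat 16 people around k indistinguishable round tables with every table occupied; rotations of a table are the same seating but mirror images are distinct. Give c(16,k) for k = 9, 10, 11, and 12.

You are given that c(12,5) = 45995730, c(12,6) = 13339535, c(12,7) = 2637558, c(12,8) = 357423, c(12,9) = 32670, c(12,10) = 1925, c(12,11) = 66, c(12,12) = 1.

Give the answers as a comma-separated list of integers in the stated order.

8207628000, 928095740, 78558480, 4899622

r13: T_13,6=12×13339535+45995730=206070150; T_13,7=12×2637558+13339535=44990231; T_13,8=12×357423+2637558=6926634; T_13,9=12×32670+357423=749463; T_13,10=12×1925+32670=55770; T_13,11=12×66+1925=2717; T_13,12=12×1+66=78
r14: T_14,7=13×44990231+206070150=790943153; T_14,8=13×6926634+44990231=135036473; T_14,9=13×749463+6926634=16669653; T_14,10=13×55770+749463=1474473; T_14,11=13×2717+55770=91091; T_14,12=13×78+2717=3731
r15: T_15,8=14×135036473+790943153=2681453775; T_15,9=14×16669653+135036473=368411615; T_15,10=14×1474473+16669653=37312275; T_15,11=14×91091+1474473=2749747; T_15,12=14×3731+91091=143325
r16: T_16,9=15×368411615+2681453775=8207628000; T_16,10=15×37312275+368411615=928095740; T_16,11=15×2749747+37312275=78558480; T_16,12=15×143325+2749747=4899622
Read c(16,9) = 8207628000, c(16,10) = 928095740, c(16,11) = 78558480, c(16,12) = 4899622.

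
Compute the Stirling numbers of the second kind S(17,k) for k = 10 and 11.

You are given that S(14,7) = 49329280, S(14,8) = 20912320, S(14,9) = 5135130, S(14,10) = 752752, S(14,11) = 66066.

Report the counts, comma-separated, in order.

2758334150, 512060978

@15  (15,8):20912320·8+49329280→216627840, (15,9):5135130·9+20912320→67128490, (15,10):752752·10+5135130→12662650, (15,11):66066·11+752752→1479478
@16  (16,9):67128490·9+216627840→820784250, (16,10):12662650·10+67128490→193754990, (16,11):1479478·11+12662650→28936908
@17  (17,10):193754990·10+820784250→2758334150, (17,11):28936908·11+193754990→512060978
Read S(17,10) = 2758334150, S(17,11) = 512060978.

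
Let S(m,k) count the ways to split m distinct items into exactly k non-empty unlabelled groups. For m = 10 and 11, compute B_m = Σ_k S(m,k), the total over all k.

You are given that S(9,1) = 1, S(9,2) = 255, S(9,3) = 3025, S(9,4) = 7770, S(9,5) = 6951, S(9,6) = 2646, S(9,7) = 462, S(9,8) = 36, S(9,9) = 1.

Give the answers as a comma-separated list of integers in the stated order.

115975, 678570

r10: T_10,1=1×1+0=1; T_10,2=2×255+1=511; T_10,3=3×3025+255=9330; T_10,4=4×7770+3025=34105; T_10,5=5×6951+7770=42525; T_10,6=6×2646+6951=22827; T_10,7=7×462+2646=5880; T_10,8=8×36+462=750; T_10,9=9×1+36=45; T_10,10=10×0+1=1
r11: T_11,1=1×1+0=1; T_11,2=2×511+1=1023; T_11,3=3×9330+511=28501; T_11,4=4×34105+9330=145750; T_11,5=5×42525+34105=246730; T_11,6=6×22827+42525=179487; T_11,7=7×5880+22827=63987; T_11,8=8×750+5880=11880; T_11,9=9×45+750=1155; T_11,10=10×1+45=55; T_11,11=11×0+1=1
B_10 = ΣS(10,k) = 1+511+9330+34105+42525+22827+5880+750+45+1 = 115975
B_11 = ΣS(11,k) = 1+1023+28501+145750+246730+179487+63987+11880+1155+55+1 = 678570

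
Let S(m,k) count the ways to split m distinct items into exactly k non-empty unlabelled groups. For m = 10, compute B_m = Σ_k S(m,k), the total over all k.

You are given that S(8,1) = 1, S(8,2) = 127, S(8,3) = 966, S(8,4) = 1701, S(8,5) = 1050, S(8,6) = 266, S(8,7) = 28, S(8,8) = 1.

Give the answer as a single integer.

@9  (9,1):1·1+0→1, (9,2):127·2+1→255, (9,3):966·3+127→3025, (9,4):1701·4+966→7770, (9,5):1050·5+1701→6951, (9,6):266·6+1050→2646, (9,7):28·7+266→462, (9,8):1·8+28→36, (9,9):0·9+1→1
@10  (10,1):1·1+0→1, (10,2):255·2+1→511, (10,3):3025·3+255→9330, (10,4):7770·4+3025→34105, (10,5):6951·5+7770→42525, (10,6):2646·6+6951→22827, (10,7):462·7+2646→5880, (10,8):36·8+462→750, (10,9):1·9+36→45, (10,10):0·10+1→1
B_10 = ΣS(10,k) = 1+511+9330+34105+42525+22827+5880+750+45+1 = 115975

115975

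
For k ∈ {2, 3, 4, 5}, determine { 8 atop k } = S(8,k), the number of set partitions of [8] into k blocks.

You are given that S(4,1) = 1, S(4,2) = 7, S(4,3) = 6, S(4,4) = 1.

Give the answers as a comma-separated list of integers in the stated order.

127, 966, 1701, 1050

row 5: T[5][1]=1·1+0=1  T[5][2]=2·7+1=15  T[5][3]=3·6+7=25  T[5][4]=4·1+6=10  T[5][5]=5·0+1=1
row 6: T[6][1]=1·1+0=1  T[6][2]=2·15+1=31  T[6][3]=3·25+15=90  T[6][4]=4·10+25=65  T[6][5]=5·1+10=15
row 7: T[7][1]=1·1+0=1  T[7][2]=2·31+1=63  T[7][3]=3·90+31=301  T[7][4]=4·65+90=350  T[7][5]=5·15+65=140
row 8: T[8][2]=2·63+1=127  T[8][3]=3·301+63=966  T[8][4]=4·350+301=1701  T[8][5]=5·140+350=1050
Read S(8,2) = 127, S(8,3) = 966, S(8,4) = 1701, S(8,5) = 1050.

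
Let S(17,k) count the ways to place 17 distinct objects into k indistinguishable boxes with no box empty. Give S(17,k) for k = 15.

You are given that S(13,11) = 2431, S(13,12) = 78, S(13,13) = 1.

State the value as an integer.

7820

@14  (14,12):78·12+2431→3367, (14,13):1·13+78→91, (14,14):0·14+1→1
@15  (15,13):91·13+3367→4550, (15,14):1·14+91→105, (15,15):0·15+1→1
@16  (16,14):105·14+4550→6020, (16,15):1·15+105→120
@17  (17,15):120·15+6020→7820
Read S(17,15) = 7820.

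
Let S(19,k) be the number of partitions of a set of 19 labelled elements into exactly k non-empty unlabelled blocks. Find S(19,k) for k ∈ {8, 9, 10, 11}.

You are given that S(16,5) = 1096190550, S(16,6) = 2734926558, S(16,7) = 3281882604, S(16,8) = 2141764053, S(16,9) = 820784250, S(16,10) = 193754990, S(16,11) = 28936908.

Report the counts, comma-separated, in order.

i=17: T(17,6)=1096190550+6·2734926558=17505749898 | T(17,7)=2734926558+7·3281882604=25708104786 | T(17,8)=3281882604+8·2141764053=20415995028 | T(17,9)=2141764053+9·820784250=9528822303 | T(17,10)=820784250+10·193754990=2758334150 | T(17,11)=193754990+11·28936908=512060978
i=18: T(18,7)=17505749898+7·25708104786=197462483400 | T(18,8)=25708104786+8·20415995028=189036065010 | T(18,9)=20415995028+9·9528822303=106175395755 | T(18,10)=9528822303+10·2758334150=37112163803 | T(18,11)=2758334150+11·512060978=8391004908
i=19: T(19,8)=197462483400+8·189036065010=1709751003480 | T(19,9)=189036065010+9·106175395755=1144614626805 | T(19,10)=106175395755+10·37112163803=477297033785 | T(19,11)=37112163803+11·8391004908=129413217791
Read S(19,8) = 1709751003480, S(19,9) = 1144614626805, S(19,10) = 477297033785, S(19,11) = 129413217791.

1709751003480, 1144614626805, 477297033785, 129413217791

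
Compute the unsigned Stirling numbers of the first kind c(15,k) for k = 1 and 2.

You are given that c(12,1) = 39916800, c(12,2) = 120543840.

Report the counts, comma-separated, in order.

87178291200, 283465647360

[13] T[13,1]:12*39916800+0=479001600 · T[13,2]:12*120543840+39916800=1486442880
[14] T[14,1]:13*479001600+0=6227020800 · T[14,2]:13*1486442880+479001600=19802759040
[15] T[15,1]:14*6227020800+0=87178291200 · T[15,2]:14*19802759040+6227020800=283465647360
Read c(15,1) = 87178291200, c(15,2) = 283465647360.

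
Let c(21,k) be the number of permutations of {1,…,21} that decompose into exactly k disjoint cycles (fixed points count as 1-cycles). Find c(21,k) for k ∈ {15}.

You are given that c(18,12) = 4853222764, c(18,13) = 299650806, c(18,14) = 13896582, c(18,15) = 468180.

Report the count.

r19: T_19,13=18×299650806+4853222764=10246937272; T_19,14=18×13896582+299650806=549789282; T_19,15=18×468180+13896582=22323822
r20: T_20,14=19×549789282+10246937272=20692933630; T_20,15=19×22323822+549789282=973941900
r21: T_21,15=20×973941900+20692933630=40171771630
Read c(21,15) = 40171771630.

40171771630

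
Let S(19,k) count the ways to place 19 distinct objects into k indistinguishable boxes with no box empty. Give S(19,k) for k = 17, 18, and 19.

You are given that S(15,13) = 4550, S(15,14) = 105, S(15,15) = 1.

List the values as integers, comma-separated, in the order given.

@16  (16,14):105·14+4550→6020, (16,15):1·15+105→120, (16,16):0·16+1→1
@17  (17,15):120·15+6020→7820, (17,16):1·16+120→136, (17,17):0·17+1→1
@18  (18,16):136·16+7820→9996, (18,17):1·17+136→153, (18,18):0·18+1→1
@19  (19,17):153·17+9996→12597, (19,18):1·18+153→171, (19,19):0·19+1→1
Read S(19,17) = 12597, S(19,18) = 171, S(19,19) = 1.

12597, 171, 1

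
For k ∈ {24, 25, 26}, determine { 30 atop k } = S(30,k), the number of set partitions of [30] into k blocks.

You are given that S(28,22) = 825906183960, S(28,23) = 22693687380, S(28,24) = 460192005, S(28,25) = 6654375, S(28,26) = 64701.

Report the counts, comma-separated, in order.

r29: T_29,23=23×22693687380+825906183960=1347860993700; T_29,24=24×460192005+22693687380=33738295500; T_29,25=25×6654375+460192005=626551380; T_29,26=26×64701+6654375=8336601
r30: T_30,24=24×33738295500+1347860993700=2157580085700; T_30,25=25×626551380+33738295500=49402080000; T_30,26=26×8336601+626551380=843303006
Read S(30,24) = 2157580085700, S(30,25) = 49402080000, S(30,26) = 843303006.

2157580085700, 49402080000, 843303006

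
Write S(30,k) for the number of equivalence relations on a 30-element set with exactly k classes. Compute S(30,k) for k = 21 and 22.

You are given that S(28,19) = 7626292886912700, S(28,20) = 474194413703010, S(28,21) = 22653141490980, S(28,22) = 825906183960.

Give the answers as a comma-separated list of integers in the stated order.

37058299246258290, 1848018090851790

row 29: T[29][20]=20·474194413703010+7626292886912700=17110181160972900  T[29][21]=21·22653141490980+474194413703010=949910385013590  T[29][22]=22·825906183960+22653141490980=40823077538100
row 30: T[30][21]=21·949910385013590+17110181160972900=37058299246258290  T[30][22]=22·40823077538100+949910385013590=1848018090851790
Read S(30,21) = 37058299246258290, S(30,22) = 1848018090851790.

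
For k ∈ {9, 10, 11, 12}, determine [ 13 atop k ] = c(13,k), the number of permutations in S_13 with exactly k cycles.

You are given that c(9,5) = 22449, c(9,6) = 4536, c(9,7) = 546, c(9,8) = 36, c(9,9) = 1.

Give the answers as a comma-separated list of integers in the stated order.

749463, 55770, 2717, 78

r10: T_10,6=9×4536+22449=63273; T_10,7=9×546+4536=9450; T_10,8=9×36+546=870; T_10,9=9×1+36=45; T_10,10=9×0+1=1
r11: T_11,7=10×9450+63273=157773; T_11,8=10×870+9450=18150; T_11,9=10×45+870=1320; T_11,10=10×1+45=55; T_11,11=10×0+1=1
r12: T_12,8=11×18150+157773=357423; T_12,9=11×1320+18150=32670; T_12,10=11×55+1320=1925; T_12,11=11×1+55=66; T_12,12=11×0+1=1
r13: T_13,9=12×32670+357423=749463; T_13,10=12×1925+32670=55770; T_13,11=12×66+1925=2717; T_13,12=12×1+66=78
Read c(13,9) = 749463, c(13,10) = 55770, c(13,11) = 2717, c(13,12) = 78.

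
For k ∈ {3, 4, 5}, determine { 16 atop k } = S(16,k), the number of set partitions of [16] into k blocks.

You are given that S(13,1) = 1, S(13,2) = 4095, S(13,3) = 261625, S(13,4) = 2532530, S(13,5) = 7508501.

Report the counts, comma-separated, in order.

i=14: T(14,1)=0+1·1=1 | T(14,2)=1+2·4095=8191 | T(14,3)=4095+3·261625=788970 | T(14,4)=261625+4·2532530=10391745 | T(14,5)=2532530+5·7508501=40075035
i=15: T(15,2)=1+2·8191=16383 | T(15,3)=8191+3·788970=2375101 | T(15,4)=788970+4·10391745=42355950 | T(15,5)=10391745+5·40075035=210766920
i=16: T(16,3)=16383+3·2375101=7141686 | T(16,4)=2375101+4·42355950=171798901 | T(16,5)=42355950+5·210766920=1096190550
Read S(16,3) = 7141686, S(16,4) = 171798901, S(16,5) = 1096190550.

7141686, 171798901, 1096190550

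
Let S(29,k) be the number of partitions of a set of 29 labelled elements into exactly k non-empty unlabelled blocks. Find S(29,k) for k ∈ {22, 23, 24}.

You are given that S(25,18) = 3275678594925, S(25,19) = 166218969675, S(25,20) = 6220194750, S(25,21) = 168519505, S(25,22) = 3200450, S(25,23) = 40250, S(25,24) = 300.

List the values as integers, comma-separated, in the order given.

i=26: T(26,19)=3275678594925+19·166218969675=6433839018750 | T(26,20)=166218969675+20·6220194750=290622864675 | T(26,21)=6220194750+21·168519505=9759104355 | T(26,22)=168519505+22·3200450=238929405 | T(26,23)=3200450+23·40250=4126200 | T(26,24)=40250+24·300=47450
i=27: T(27,20)=6433839018750+20·290622864675=12246296312250 | T(27,21)=290622864675+21·9759104355=495564056130 | T(27,22)=9759104355+22·238929405=15015551265 | T(27,23)=238929405+23·4126200=333832005 | T(27,24)=4126200+24·47450=5265000
i=28: T(28,21)=12246296312250+21·495564056130=22653141490980 | T(28,22)=495564056130+22·15015551265=825906183960 | T(28,23)=15015551265+23·333832005=22693687380 | T(28,24)=333832005+24·5265000=460192005
i=29: T(29,22)=22653141490980+22·825906183960=40823077538100 | T(29,23)=825906183960+23·22693687380=1347860993700 | T(29,24)=22693687380+24·460192005=33738295500
Read S(29,22) = 40823077538100, S(29,23) = 1347860993700, S(29,24) = 33738295500.

40823077538100, 1347860993700, 33738295500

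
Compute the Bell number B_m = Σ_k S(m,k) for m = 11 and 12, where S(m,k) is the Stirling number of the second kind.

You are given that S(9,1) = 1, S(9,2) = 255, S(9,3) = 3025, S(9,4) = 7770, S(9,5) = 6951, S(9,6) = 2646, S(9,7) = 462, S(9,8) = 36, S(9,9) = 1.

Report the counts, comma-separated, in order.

@10  (10,1):1·1+0→1, (10,2):255·2+1→511, (10,3):3025·3+255→9330, (10,4):7770·4+3025→34105, (10,5):6951·5+7770→42525, (10,6):2646·6+6951→22827, (10,7):462·7+2646→5880, (10,8):36·8+462→750, (10,9):1·9+36→45, (10,10):0·10+1→1
@11  (11,1):1·1+0→1, (11,2):511·2+1→1023, (11,3):9330·3+511→28501, (11,4):34105·4+9330→145750, (11,5):42525·5+34105→246730, (11,6):22827·6+42525→179487, (11,7):5880·7+22827→63987, (11,8):750·8+5880→11880, (11,9):45·9+750→1155, (11,10):1·10+45→55, (11,11):0·11+1→1
@12  (12,1):1·1+0→1, (12,2):1023·2+1→2047, (12,3):28501·3+1023→86526, (12,4):145750·4+28501→611501, (12,5):246730·5+145750→1379400, (12,6):179487·6+246730→1323652, (12,7):63987·7+179487→627396, (12,8):11880·8+63987→159027, (12,9):1155·9+11880→22275, (12,10):55·10+1155→1705, (12,11):1·11+55→66, (12,12):0·12+1→1
B_11 = ΣS(11,k) = 1+1023+28501+145750+246730+179487+63987+11880+1155+55+1 = 678570
B_12 = ΣS(12,k) = 1+2047+86526+611501+1379400+1323652+627396+159027+22275+1705+66+1 = 4213597

678570, 4213597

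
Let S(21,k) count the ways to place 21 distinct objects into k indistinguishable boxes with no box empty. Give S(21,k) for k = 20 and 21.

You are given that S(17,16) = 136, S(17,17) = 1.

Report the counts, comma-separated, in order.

210, 1

[18] T[18,17]:17*1+136=153 · T[18,18]:18*0+1=1
[19] T[19,18]:18*1+153=171 · T[19,19]:19*0+1=1
[20] T[20,19]:19*1+171=190 · T[20,20]:20*0+1=1
[21] T[21,20]:20*1+190=210 · T[21,21]:21*0+1=1
Read S(21,20) = 210, S(21,21) = 1.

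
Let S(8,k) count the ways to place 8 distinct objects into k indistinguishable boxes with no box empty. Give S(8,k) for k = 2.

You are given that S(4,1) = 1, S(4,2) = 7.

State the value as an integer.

r5: T_5,1=1×1+0=1; T_5,2=2×7+1=15
r6: T_6,1=1×1+0=1; T_6,2=2×15+1=31
r7: T_7,1=1×1+0=1; T_7,2=2×31+1=63
r8: T_8,2=2×63+1=127
Read S(8,2) = 127.

127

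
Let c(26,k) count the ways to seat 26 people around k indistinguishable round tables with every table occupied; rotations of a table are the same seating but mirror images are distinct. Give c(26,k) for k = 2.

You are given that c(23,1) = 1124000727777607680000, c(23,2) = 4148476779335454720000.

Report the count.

[24] T[24,1]:23*1124000727777607680000+0=25852016738884976640000 · T[24,2]:23*4148476779335454720000+1124000727777607680000=96538966652493066240000
[25] T[25,1]:24*25852016738884976640000+0=620448401733239439360000 · T[25,2]:24*96538966652493066240000+25852016738884976640000=2342787216398718566400000
[26] T[26,2]:25*2342787216398718566400000+620448401733239439360000=59190128811701203599360000
Read c(26,2) = 59190128811701203599360000.

59190128811701203599360000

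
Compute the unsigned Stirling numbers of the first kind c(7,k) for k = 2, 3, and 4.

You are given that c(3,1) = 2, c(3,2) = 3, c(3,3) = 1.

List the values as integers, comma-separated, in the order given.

1764, 1624, 735

r4: T_4,1=3×2+0=6; T_4,2=3×3+2=11; T_4,3=3×1+3=6; T_4,4=3×0+1=1
r5: T_5,1=4×6+0=24; T_5,2=4×11+6=50; T_5,3=4×6+11=35; T_5,4=4×1+6=10
r6: T_6,1=5×24+0=120; T_6,2=5×50+24=274; T_6,3=5×35+50=225; T_6,4=5×10+35=85
r7: T_7,2=6×274+120=1764; T_7,3=6×225+274=1624; T_7,4=6×85+225=735
Read c(7,2) = 1764, c(7,3) = 1624, c(7,4) = 735.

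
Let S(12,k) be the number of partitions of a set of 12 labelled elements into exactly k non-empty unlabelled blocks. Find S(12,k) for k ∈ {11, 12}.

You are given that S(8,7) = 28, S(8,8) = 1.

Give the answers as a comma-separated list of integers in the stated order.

66, 1

[9] T[9,8]:8*1+28=36 · T[9,9]:9*0+1=1
[10] T[10,9]:9*1+36=45 · T[10,10]:10*0+1=1
[11] T[11,10]:10*1+45=55 · T[11,11]:11*0+1=1
[12] T[12,11]:11*1+55=66 · T[12,12]:12*0+1=1
Read S(12,11) = 66, S(12,12) = 1.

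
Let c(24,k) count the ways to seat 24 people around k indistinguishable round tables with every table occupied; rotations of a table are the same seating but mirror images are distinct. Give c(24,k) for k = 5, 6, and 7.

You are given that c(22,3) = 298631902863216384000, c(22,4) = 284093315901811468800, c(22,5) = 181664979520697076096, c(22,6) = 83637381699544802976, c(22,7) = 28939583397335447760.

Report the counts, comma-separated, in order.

105005310755917452984576, 50779532534302850198976, 18588776355051949776576

row 23: T[23][4]=22·284093315901811468800+298631902863216384000=6548684852703068697600  T[23][5]=22·181664979520697076096+284093315901811468800=4280722865357147142912  T[23][6]=22·83637381699544802976+181664979520697076096=2021687376910682741568  T[23][7]=22·28939583397335447760+83637381699544802976=720308216440924653696
row 24: T[24][5]=23·4280722865357147142912+6548684852703068697600=105005310755917452984576  T[24][6]=23·2021687376910682741568+4280722865357147142912=50779532534302850198976  T[24][7]=23·720308216440924653696+2021687376910682741568=18588776355051949776576
Read c(24,5) = 105005310755917452984576, c(24,6) = 50779532534302850198976, c(24,7) = 18588776355051949776576.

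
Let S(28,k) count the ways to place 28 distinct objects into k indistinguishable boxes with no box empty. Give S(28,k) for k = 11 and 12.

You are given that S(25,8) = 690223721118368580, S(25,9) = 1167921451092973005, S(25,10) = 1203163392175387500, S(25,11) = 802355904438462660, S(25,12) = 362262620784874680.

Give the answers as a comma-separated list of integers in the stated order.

@26  (26,9):1167921451092973005·9+690223721118368580→11201516780955125625, (26,10):1203163392175387500·10+1167921451092973005→13199555372846848005, (26,11):802355904438462660·11+1203163392175387500→10029078340998476760, (26,12):362262620784874680·12+802355904438462660→5149507353856958820
@27  (27,10):13199555372846848005·10+11201516780955125625→143197070509423605675, (27,11):10029078340998476760·11+13199555372846848005→123519417123830092365, (27,12):5149507353856958820·12+10029078340998476760→71823166587281982600
@28  (28,11):123519417123830092365·11+143197070509423605675→1501910658871554621690, (28,12):71823166587281982600·12+123519417123830092365→985397416171213883565
Read S(28,11) = 1501910658871554621690, S(28,12) = 985397416171213883565.

1501910658871554621690, 985397416171213883565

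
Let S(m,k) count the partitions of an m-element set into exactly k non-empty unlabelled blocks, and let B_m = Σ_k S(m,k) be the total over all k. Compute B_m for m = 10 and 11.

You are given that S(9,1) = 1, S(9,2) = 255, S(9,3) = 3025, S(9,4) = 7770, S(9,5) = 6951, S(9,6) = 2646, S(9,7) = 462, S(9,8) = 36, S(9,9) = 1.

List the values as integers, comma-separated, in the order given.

r10: T_10,1=1×1+0=1; T_10,2=2×255+1=511; T_10,3=3×3025+255=9330; T_10,4=4×7770+3025=34105; T_10,5=5×6951+7770=42525; T_10,6=6×2646+6951=22827; T_10,7=7×462+2646=5880; T_10,8=8×36+462=750; T_10,9=9×1+36=45; T_10,10=10×0+1=1
r11: T_11,1=1×1+0=1; T_11,2=2×511+1=1023; T_11,3=3×9330+511=28501; T_11,4=4×34105+9330=145750; T_11,5=5×42525+34105=246730; T_11,6=6×22827+42525=179487; T_11,7=7×5880+22827=63987; T_11,8=8×750+5880=11880; T_11,9=9×45+750=1155; T_11,10=10×1+45=55; T_11,11=11×0+1=1
B_10 = ΣS(10,k) = 1+511+9330+34105+42525+22827+5880+750+45+1 = 115975
B_11 = ΣS(11,k) = 1+1023+28501+145750+246730+179487+63987+11880+1155+55+1 = 678570

115975, 678570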